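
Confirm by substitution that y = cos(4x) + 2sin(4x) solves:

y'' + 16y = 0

Verification:
y'' = -16cos(4x) - 32sin(4x)
y'' + 16y = 0 ✓

Yes, it is a solution.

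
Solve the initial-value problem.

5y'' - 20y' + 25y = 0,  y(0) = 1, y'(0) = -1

General solution: y = e^(2x)(C₁cos(x) + C₂sin(x))
Complex roots r = 2 ± i
Applying ICs: C₁ = 1, C₂ = -3
Particular solution: y = e^(2x)(cos(x) - 3sin(x))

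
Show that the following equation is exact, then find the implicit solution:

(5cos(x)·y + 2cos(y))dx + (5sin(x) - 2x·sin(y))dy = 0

Verify exactness: ∂M/∂y = ∂N/∂x ✓
Find F(x,y) such that ∂F/∂x = M, ∂F/∂y = N
Solution: 5sin(x)·y + 2x·cos(y) = C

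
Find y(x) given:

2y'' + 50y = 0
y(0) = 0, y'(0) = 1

General solution: y = C₁cos(5x) + C₂sin(5x)
Complex roots r = ±5i
Applying ICs: C₁ = 0, C₂ = 1/5
Particular solution: y = (1/5)sin(5x)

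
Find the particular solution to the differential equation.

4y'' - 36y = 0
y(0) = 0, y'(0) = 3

General solution: y = C₁e^(3x) + C₂e^(-3x)
Applying ICs: C₁ = 1/2, C₂ = -1/2
Particular solution: y = (1/2)e^(3x) - (1/2)e^(-3x)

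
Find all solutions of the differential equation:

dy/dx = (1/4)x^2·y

Separating variables and integrating:
ln|y| = x^3/12 + C

General solution: y = Ce^(x^3/12)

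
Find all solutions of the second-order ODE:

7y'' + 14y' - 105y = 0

Characteristic equation: 7r² + 14r - 105 = 0
Divide by 7: r² + 2r - 15 = 0
Roots: r = 3, -5 (distinct real)
General solution: y = C₁e^(3x) + C₂e^(-5x)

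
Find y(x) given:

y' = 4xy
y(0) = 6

General solution: y = Ce^(2x²)
Applying IC y(0) = 6:
Particular solution: y = 6e^(2x²)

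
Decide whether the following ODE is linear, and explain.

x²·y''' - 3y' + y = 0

Linear (y and its derivatives appear to the first power only, no products of y terms)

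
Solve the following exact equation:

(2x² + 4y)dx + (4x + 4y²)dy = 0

Verify exactness: ∂M/∂y = ∂N/∂x ✓
Find F(x,y) such that ∂F/∂x = M, ∂F/∂y = N
Solution: 2x³/3 + 4xy + 4y³/3 = C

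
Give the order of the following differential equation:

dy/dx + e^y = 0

The order is 1 (highest derivative is of order 1).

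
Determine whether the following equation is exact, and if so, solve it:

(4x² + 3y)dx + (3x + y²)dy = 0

Verify exactness: ∂M/∂y = ∂N/∂x ✓
Find F(x,y) such that ∂F/∂x = M, ∂F/∂y = N
Solution: 4x³/3 + 3xy + y³/3 = C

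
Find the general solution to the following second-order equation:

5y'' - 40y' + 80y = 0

Characteristic equation: 5r² - 40r + 80 = 0
Divide by 5: r² - 8r + 16 = 0
Factored: (r - 4)² = 0
Repeated root: r = 4
General solution: y = (C₁ + C₂x)e^(4x)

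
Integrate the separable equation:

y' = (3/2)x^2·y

Separating variables and integrating:
ln|y| = x^3/2 + C

General solution: y = Ce^(x^3/2)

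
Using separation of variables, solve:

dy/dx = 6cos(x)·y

Separating variables and integrating:
ln|y| = 6sin(x) + C

General solution: y = Ce^(6sin(x))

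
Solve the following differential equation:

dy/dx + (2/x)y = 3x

Using integrating factor method:

General solution: y = (3/4)x^2 + Cx^(-2)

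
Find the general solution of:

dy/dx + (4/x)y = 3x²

Using integrating factor method:

General solution: y = (3/7)x^3 + Cx^(-4)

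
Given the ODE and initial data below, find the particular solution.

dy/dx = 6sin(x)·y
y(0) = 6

General solution: y = Ce^(-6cos(x))
Applying IC y(0) = 6:
Particular solution: y = 6e^(6(1-cos(x)))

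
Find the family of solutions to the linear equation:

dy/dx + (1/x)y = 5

Using integrating factor method:

General solution: y = (5/2)x + C/x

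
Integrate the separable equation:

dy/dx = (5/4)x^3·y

Separating variables and integrating:
ln|y| = 5x^4/16 + C

General solution: y = Ce^(5x^4/16)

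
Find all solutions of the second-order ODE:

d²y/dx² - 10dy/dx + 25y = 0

Characteristic equation: r² - 10r + 25 = 0
Factored: (r - 5)² = 0
Repeated root: r = 5
General solution: y = (C₁ + C₂x)e^(5x)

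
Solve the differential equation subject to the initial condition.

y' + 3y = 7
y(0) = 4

General solution: y = 7/3 + Ce^(-3x)
Applying y(0) = 4: C = 4 - 7/3 = 5/3
Particular solution: y = 7/3 + (5/3)e^(-3x)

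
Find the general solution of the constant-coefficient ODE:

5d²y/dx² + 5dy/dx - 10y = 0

Characteristic equation: 5r² + 5r - 10 = 0
Divide by 5: r² + r - 2 = 0
Roots: r = 1, -2 (distinct real)
General solution: y = C₁e^x + C₂e^(-2x)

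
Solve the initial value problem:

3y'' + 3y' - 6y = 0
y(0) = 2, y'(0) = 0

General solution: y = C₁e^x + C₂e^(-2x)
Applying ICs: C₁ = 4/3, C₂ = 2/3
Particular solution: y = (4/3)e^x + (2/3)e^(-2x)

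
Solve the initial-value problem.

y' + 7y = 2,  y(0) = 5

General solution: y = 2/7 + Ce^(-7x)
Applying y(0) = 5: C = 5 - 2/7 = 33/7
Particular solution: y = 2/7 + (33/7)e^(-7x)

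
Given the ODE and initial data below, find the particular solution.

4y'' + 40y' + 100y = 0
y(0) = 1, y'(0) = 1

General solution: y = (C₁ + C₂x)e^(-5x)
Repeated root r = -5
Applying ICs: C₁ = 1, C₂ = 6
Particular solution: y = (1 + 6x)e^(-5x)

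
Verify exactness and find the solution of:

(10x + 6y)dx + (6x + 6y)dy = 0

Verify exactness: ∂M/∂y = ∂N/∂x ✓
Find F(x,y) such that ∂F/∂x = M, ∂F/∂y = N
Solution: 5x² + 6xy + 3y² = C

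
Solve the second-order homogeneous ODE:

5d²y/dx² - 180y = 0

Characteristic equation: 5r² - 180 = 0
Divide by 5: r² - 36 = 0
Roots: r = 6, -6 (distinct real)
General solution: y = C₁e^(6x) + C₂e^(-6x)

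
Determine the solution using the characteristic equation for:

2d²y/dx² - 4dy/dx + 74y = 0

Characteristic equation: 2r² - 4r + 74 = 0
Divide by 2: r² - 2r + 37 = 0
Roots: r = 1 ± 6i (complex conjugates)
General solution: y = e^x(C₁cos(6x) + C₂sin(6x))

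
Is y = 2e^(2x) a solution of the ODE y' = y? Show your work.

Verification:
y = 2e^(2x)
y' = 4e^(2x)
But y = 2e^(2x)
y' ≠ y — the derivative does not match

No, it is not a solution.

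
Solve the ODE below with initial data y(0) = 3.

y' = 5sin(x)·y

General solution: y = Ce^(-5cos(x))
Applying IC y(0) = 3:
Particular solution: y = 3e^(5(1-cos(x)))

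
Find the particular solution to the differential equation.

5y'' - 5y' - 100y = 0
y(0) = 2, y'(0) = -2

General solution: y = C₁e^(5x) + C₂e^(-4x)
Applying ICs: C₁ = 2/3, C₂ = 4/3
Particular solution: y = (2/3)e^(5x) + (4/3)e^(-4x)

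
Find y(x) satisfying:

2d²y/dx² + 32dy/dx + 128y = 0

Characteristic equation: 2r² + 32r + 128 = 0
Divide by 2: r² + 16r + 64 = 0
Factored: (r + 8)² = 0
Repeated root: r = -8
General solution: y = (C₁ + C₂x)e^(-8x)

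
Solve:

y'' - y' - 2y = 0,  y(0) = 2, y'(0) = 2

General solution: y = C₁e^(2x) + C₂e^(-x)
Applying ICs: C₁ = 4/3, C₂ = 2/3
Particular solution: y = (4/3)e^(2x) + (2/3)e^(-x)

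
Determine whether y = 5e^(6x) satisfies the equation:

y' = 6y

Verification:
y = 5e^(6x)
y' = 30e^(6x)
6y = 30e^(6x)
y' = 6y ✓

Yes, it is a solution.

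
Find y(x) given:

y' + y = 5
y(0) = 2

General solution: y = 5 + Ce^(-x)
Applying y(0) = 2: C = 2 - 5 = -3
Particular solution: y = 5 - 3e^(-x)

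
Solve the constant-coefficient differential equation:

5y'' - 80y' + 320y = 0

Characteristic equation: 5r² - 80r + 320 = 0
Divide by 5: r² - 16r + 64 = 0
Factored: (r - 8)² = 0
Repeated root: r = 8
General solution: y = (C₁ + C₂x)e^(8x)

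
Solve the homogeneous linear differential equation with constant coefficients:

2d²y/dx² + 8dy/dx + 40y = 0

Characteristic equation: 2r² + 8r + 40 = 0
Divide by 2: r² + 4r + 20 = 0
Roots: r = -2 ± 4i (complex conjugates)
General solution: y = e^(-2x)(C₁cos(4x) + C₂sin(4x))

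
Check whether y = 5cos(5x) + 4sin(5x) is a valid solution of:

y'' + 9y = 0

Verification:
y'' = -125cos(5x) - 100sin(5x)
y'' + 9y ≠ 0 (frequency mismatch: got 25 instead of 9)

No, it is not a solution.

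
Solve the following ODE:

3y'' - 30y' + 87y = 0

Characteristic equation: 3r² - 30r + 87 = 0
Divide by 3: r² - 10r + 29 = 0
Roots: r = 5 ± 2i (complex conjugates)
General solution: y = e^(5x)(C₁cos(2x) + C₂sin(2x))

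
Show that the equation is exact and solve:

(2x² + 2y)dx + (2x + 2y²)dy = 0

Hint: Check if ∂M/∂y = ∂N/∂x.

Verify exactness: ∂M/∂y = ∂N/∂x ✓
Find F(x,y) such that ∂F/∂x = M, ∂F/∂y = N
Solution: 2x³/3 + 2xy + 2y³/3 = C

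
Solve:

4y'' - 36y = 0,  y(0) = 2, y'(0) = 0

General solution: y = C₁e^(3x) + C₂e^(-3x)
Applying ICs: C₁ = 1, C₂ = 1
Particular solution: y = e^(3x) + e^(-3x)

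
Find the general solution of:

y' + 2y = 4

Using integrating factor method:

General solution: y = 2 + Ce^(-2x)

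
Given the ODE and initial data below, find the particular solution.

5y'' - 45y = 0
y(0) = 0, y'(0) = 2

General solution: y = C₁e^(3x) + C₂e^(-3x)
Applying ICs: C₁ = 1/3, C₂ = -1/3
Particular solution: y = (1/3)e^(3x) - (1/3)e^(-3x)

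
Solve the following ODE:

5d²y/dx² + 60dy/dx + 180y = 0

Characteristic equation: 5r² + 60r + 180 = 0
Divide by 5: r² + 12r + 36 = 0
Factored: (r + 6)² = 0
Repeated root: r = -6
General solution: y = (C₁ + C₂x)e^(-6x)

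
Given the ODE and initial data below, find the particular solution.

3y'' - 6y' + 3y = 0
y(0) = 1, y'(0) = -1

General solution: y = (C₁ + C₂x)e^x
Repeated root r = 1
Applying ICs: C₁ = 1, C₂ = -2
Particular solution: y = (1 - 2x)e^x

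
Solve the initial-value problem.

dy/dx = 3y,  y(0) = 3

General solution: y = Ce^(3x)
Applying IC y(0) = 3:
Particular solution: y = 3e^(3x)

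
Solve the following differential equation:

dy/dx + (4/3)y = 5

Using integrating factor method:

General solution: y = 15/4 + Ce^(-4x/3)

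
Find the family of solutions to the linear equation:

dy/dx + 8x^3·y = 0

Using integrating factor method:

General solution: y = Ce^(-2x^4)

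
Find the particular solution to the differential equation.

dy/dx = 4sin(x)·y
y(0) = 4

General solution: y = Ce^(-4cos(x))
Applying IC y(0) = 4:
Particular solution: y = 4e^(4(1-cos(x)))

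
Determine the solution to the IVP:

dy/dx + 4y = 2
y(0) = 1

General solution: y = 1/2 + Ce^(-4x)
Applying y(0) = 1: C = 1 - 1/2 = 1/2
Particular solution: y = 1/2 + (1/2)e^(-4x)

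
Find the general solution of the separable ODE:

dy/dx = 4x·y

Separating variables and integrating:
ln|y| = 2x^2 + C

General solution: y = Ce^(2x^2)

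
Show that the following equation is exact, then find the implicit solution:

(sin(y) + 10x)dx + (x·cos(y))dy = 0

Verify exactness: ∂M/∂y = ∂N/∂x ✓
Find F(x,y) such that ∂F/∂x = M, ∂F/∂y = N
Solution: x·sin(y) + 5x² = C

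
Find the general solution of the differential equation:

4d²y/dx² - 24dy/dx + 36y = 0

Characteristic equation: 4r² - 24r + 36 = 0
Divide by 4: r² - 6r + 9 = 0
Factored: (r - 3)² = 0
Repeated root: r = 3
General solution: y = (C₁ + C₂x)e^(3x)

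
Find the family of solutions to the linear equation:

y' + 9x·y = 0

Using integrating factor method:

General solution: y = Ce^(-9x^2/2)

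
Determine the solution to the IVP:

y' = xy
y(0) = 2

General solution: y = Ce^(x²/2)
Applying IC y(0) = 2:
Particular solution: y = 2e^(x²/2)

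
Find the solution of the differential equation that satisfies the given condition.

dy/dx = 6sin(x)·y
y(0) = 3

General solution: y = Ce^(-6cos(x))
Applying IC y(0) = 3:
Particular solution: y = 3e^(6(1-cos(x)))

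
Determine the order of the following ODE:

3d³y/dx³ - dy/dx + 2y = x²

The order is 3 (highest derivative is of order 3).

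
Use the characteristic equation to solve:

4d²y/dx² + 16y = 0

Characteristic equation: 4r² + 16 = 0
Divide by 4: r² + 4 = 0
Roots: r = ±2i (complex conjugates)
General solution: y = C₁cos(2x) + C₂sin(2x)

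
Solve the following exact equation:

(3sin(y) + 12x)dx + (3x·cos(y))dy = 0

Verify exactness: ∂M/∂y = ∂N/∂x ✓
Find F(x,y) such that ∂F/∂x = M, ∂F/∂y = N
Solution: 3x·sin(y) + 6x² = C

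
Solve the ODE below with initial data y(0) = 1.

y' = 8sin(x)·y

General solution: y = Ce^(-8cos(x))
Applying IC y(0) = 1:
Particular solution: y = e^(8(1-cos(x)))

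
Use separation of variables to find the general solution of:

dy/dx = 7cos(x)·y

Separating variables and integrating:
ln|y| = 7sin(x) + C

General solution: y = Ce^(7sin(x))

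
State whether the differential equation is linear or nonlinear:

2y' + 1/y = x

Nonlinear (1/y term)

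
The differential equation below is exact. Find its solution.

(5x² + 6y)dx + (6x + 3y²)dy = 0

Verify exactness: ∂M/∂y = ∂N/∂x ✓
Find F(x,y) such that ∂F/∂x = M, ∂F/∂y = N
Solution: 5x³/3 + 6xy + y³ = C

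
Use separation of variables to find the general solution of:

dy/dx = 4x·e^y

Separating variables and integrating:
-e^(-y) = 2x² + C

General solution: y = -ln(C - 2x²)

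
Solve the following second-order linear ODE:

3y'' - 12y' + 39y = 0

Characteristic equation: 3r² - 12r + 39 = 0
Divide by 3: r² - 4r + 13 = 0
Roots: r = 2 ± 3i (complex conjugates)
General solution: y = e^(2x)(C₁cos(3x) + C₂sin(3x))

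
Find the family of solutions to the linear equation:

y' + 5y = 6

Using integrating factor method:

General solution: y = 6/5 + Ce^(-5x)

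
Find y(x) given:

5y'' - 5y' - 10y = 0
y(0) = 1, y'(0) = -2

General solution: y = C₁e^(2x) + C₂e^(-x)
Applying ICs: C₁ = -1/3, C₂ = 4/3
Particular solution: y = -(1/3)e^(2x) + (4/3)e^(-x)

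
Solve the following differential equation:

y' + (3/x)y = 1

Using integrating factor method:

General solution: y = (1/4)x + Cx^(-3)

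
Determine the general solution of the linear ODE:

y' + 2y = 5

Using integrating factor method:

General solution: y = 5/2 + Ce^(-2x)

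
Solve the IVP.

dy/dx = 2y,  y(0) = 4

General solution: y = Ce^(2x)
Applying IC y(0) = 4:
Particular solution: y = 4e^(2x)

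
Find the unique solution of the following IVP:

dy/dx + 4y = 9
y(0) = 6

General solution: y = 9/4 + Ce^(-4x)
Applying y(0) = 6: C = 6 - 9/4 = 15/4
Particular solution: y = 9/4 + (15/4)e^(-4x)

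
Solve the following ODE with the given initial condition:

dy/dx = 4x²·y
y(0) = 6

General solution: y = Ce^(4x³/3)
Applying IC y(0) = 6:
Particular solution: y = 6e^(4x³/3)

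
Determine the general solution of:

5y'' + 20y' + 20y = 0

Characteristic equation: 5r² + 20r + 20 = 0
Divide by 5: r² + 4r + 4 = 0
Factored: (r + 2)² = 0
Repeated root: r = -2
General solution: y = (C₁ + C₂x)e^(-2x)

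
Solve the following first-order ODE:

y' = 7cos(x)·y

Separating variables and integrating:
ln|y| = 7sin(x) + C

General solution: y = Ce^(7sin(x))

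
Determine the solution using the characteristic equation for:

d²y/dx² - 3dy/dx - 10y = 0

Characteristic equation: r² - 3r - 10 = 0
Roots: r = 5, -2 (distinct real)
General solution: y = C₁e^(5x) + C₂e^(-2x)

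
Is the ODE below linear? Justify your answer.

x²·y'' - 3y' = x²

Yes. Linear (y and its derivatives appear to the first power only, no products of y terms)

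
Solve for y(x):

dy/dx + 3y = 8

Using integrating factor method:

General solution: y = 8/3 + Ce^(-3x)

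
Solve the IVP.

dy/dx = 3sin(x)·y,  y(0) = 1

General solution: y = Ce^(-3cos(x))
Applying IC y(0) = 1:
Particular solution: y = e^(3(1-cos(x)))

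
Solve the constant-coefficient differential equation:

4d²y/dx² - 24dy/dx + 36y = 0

Characteristic equation: 4r² - 24r + 36 = 0
Divide by 4: r² - 6r + 9 = 0
Factored: (r - 3)² = 0
Repeated root: r = 3
General solution: y = (C₁ + C₂x)e^(3x)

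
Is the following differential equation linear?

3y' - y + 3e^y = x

No. Nonlinear (e^y is nonlinear in y)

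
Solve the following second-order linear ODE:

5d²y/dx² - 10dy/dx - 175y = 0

Characteristic equation: 5r² - 10r - 175 = 0
Divide by 5: r² - 2r - 35 = 0
Roots: r = 7, -5 (distinct real)
General solution: y = C₁e^(7x) + C₂e^(-5x)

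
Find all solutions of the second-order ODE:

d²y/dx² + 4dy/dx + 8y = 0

Characteristic equation: r² + 4r + 8 = 0
Roots: r = -2 ± 2i (complex conjugates)
General solution: y = e^(-2x)(C₁cos(2x) + C₂sin(2x))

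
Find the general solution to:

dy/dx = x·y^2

Separating variables and integrating:
-1/y = x^2/2 + C

General solution: y^-1 = (-1/2)x^2 + C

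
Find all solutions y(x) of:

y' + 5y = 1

Using integrating factor method:

General solution: y = 1/5 + Ce^(-5x)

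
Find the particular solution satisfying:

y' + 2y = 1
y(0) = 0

General solution: y = 1/2 + Ce^(-2x)
Applying y(0) = 0: C = 0 - 1/2 = -1/2
Particular solution: y = 1/2 - (1/2)e^(-2x)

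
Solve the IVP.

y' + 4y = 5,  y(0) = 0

General solution: y = 5/4 + Ce^(-4x)
Applying y(0) = 0: C = 0 - 5/4 = -5/4
Particular solution: y = 5/4 - (5/4)e^(-4x)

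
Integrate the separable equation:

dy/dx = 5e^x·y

Separating variables and integrating:
ln|y| = 5e^x + C

General solution: y = Ce^(5e^x)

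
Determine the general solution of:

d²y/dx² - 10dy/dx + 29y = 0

Characteristic equation: r² - 10r + 29 = 0
Roots: r = 5 ± 2i (complex conjugates)
General solution: y = e^(5x)(C₁cos(2x) + C₂sin(2x))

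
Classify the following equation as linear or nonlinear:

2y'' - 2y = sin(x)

Linear (y and its derivatives appear to the first power only, no products of y terms)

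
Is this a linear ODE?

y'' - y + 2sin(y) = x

No. Nonlinear (sin(y) is nonlinear in y)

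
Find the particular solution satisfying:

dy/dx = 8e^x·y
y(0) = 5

General solution: y = Ce^(8e^x)
Applying IC y(0) = 5:
Particular solution: y = 5e^(8(e^x - 1))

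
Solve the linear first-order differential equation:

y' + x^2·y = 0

Using integrating factor method:

General solution: y = Ce^(-x^3/3)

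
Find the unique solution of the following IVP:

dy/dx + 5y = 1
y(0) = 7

General solution: y = 1/5 + Ce^(-5x)
Applying y(0) = 7: C = 7 - 1/5 = 34/5
Particular solution: y = 1/5 + (34/5)e^(-5x)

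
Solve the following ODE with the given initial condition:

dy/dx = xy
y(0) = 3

General solution: y = Ce^(x²/2)
Applying IC y(0) = 3:
Particular solution: y = 3e^(x²/2)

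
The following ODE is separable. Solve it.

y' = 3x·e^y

Separating variables and integrating:
-e^(-y) = 3x²/2 + C

General solution: y = -ln(C - 3x²/2)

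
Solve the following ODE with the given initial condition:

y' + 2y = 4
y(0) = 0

General solution: y = 2 + Ce^(-2x)
Applying y(0) = 0: C = 0 - 2 = -2
Particular solution: y = 2 - 2e^(-2x)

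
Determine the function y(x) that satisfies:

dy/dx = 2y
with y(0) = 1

General solution: y = Ce^(2x)
Applying IC y(0) = 1:
Particular solution: y = e^(2x)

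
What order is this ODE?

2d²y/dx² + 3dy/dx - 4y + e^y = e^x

The order is 2 (highest derivative is of order 2).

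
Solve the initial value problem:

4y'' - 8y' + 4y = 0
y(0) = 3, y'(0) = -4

General solution: y = (C₁ + C₂x)e^x
Repeated root r = 1
Applying ICs: C₁ = 3, C₂ = -7
Particular solution: y = (3 - 7x)e^x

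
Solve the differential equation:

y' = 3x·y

Separating variables and integrating:
ln|y| = 3x^2/2 + C

General solution: y = Ce^(3x^2/2)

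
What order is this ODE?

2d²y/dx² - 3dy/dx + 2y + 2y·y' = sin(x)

The order is 2 (highest derivative is of order 2).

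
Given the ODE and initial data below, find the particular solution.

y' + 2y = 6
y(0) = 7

General solution: y = 3 + Ce^(-2x)
Applying y(0) = 7: C = 7 - 3 = 4
Particular solution: y = 3 + 4e^(-2x)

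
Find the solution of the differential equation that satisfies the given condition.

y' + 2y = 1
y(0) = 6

General solution: y = 1/2 + Ce^(-2x)
Applying y(0) = 6: C = 6 - 1/2 = 11/2
Particular solution: y = 1/2 + (11/2)e^(-2x)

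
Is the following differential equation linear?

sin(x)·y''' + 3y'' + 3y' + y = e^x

Yes. Linear (y and its derivatives appear to the first power only, no products of y terms)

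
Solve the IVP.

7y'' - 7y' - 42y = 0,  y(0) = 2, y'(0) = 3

General solution: y = C₁e^(3x) + C₂e^(-2x)
Applying ICs: C₁ = 7/5, C₂ = 3/5
Particular solution: y = (7/5)e^(3x) + (3/5)e^(-2x)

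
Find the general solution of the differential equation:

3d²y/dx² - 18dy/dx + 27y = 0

Characteristic equation: 3r² - 18r + 27 = 0
Divide by 3: r² - 6r + 9 = 0
Factored: (r - 3)² = 0
Repeated root: r = 3
General solution: y = (C₁ + C₂x)e^(3x)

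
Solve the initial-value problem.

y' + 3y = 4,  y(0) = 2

General solution: y = 4/3 + Ce^(-3x)
Applying y(0) = 2: C = 2 - 4/3 = 2/3
Particular solution: y = 4/3 + (2/3)e^(-3x)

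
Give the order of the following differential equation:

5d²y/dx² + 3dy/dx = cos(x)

The order is 2 (highest derivative is of order 2).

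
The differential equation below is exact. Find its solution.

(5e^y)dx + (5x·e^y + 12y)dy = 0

Verify exactness: ∂M/∂y = ∂N/∂x ✓
Find F(x,y) such that ∂F/∂x = M, ∂F/∂y = N
Solution: 5x·e^y + 6y² = C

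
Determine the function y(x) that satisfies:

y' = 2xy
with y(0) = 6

General solution: y = Ce^(x²)
Applying IC y(0) = 6:
Particular solution: y = 6e^(x²)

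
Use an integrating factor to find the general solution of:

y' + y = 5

Using integrating factor method:

General solution: y = 5 + Ce^(-x)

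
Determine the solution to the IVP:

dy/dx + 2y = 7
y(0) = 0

General solution: y = 7/2 + Ce^(-2x)
Applying y(0) = 0: C = 0 - 7/2 = -7/2
Particular solution: y = 7/2 - (7/2)e^(-2x)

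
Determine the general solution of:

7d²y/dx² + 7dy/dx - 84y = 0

Characteristic equation: 7r² + 7r - 84 = 0
Divide by 7: r² + r - 12 = 0
Roots: r = 3, -4 (distinct real)
General solution: y = C₁e^(3x) + C₂e^(-4x)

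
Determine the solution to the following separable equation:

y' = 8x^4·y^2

Separating variables and integrating:
-1/y = 8x^5/5 + C

General solution: y^-1 = (-8/5)x^5 + C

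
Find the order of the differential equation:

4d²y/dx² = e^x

The order is 2 (highest derivative is of order 2).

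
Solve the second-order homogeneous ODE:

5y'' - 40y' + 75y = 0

Characteristic equation: 5r² - 40r + 75 = 0
Divide by 5: r² - 8r + 15 = 0
Roots: r = 5, 3 (distinct real)
General solution: y = C₁e^(5x) + C₂e^(3x)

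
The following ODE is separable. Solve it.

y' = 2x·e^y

Separating variables and integrating:
-e^(-y) = x² + C

General solution: y = -ln(C - x²)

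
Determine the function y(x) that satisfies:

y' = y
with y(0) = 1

General solution: y = Ce^x
Applying IC y(0) = 1:
Particular solution: y = e^x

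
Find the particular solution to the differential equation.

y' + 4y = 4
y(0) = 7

General solution: y = 1 + Ce^(-4x)
Applying y(0) = 7: C = 7 - 1 = 6
Particular solution: y = 1 + 6e^(-4x)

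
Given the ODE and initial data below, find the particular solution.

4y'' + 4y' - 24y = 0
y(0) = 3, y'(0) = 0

General solution: y = C₁e^(2x) + C₂e^(-3x)
Applying ICs: C₁ = 9/5, C₂ = 6/5
Particular solution: y = (9/5)e^(2x) + (6/5)e^(-3x)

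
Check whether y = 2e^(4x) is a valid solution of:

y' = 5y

Verification:
y = 2e^(4x)
y' = 8e^(4x)
But 5y = 10e^(4x)
y' ≠ 5y — the derivative does not match

No, it is not a solution.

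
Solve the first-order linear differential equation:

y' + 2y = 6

Using integrating factor method:

General solution: y = 3 + Ce^(-2x)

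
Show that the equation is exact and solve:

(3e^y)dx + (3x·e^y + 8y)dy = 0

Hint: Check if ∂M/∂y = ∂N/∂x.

Verify exactness: ∂M/∂y = ∂N/∂x ✓
Find F(x,y) such that ∂F/∂x = M, ∂F/∂y = N
Solution: 3x·e^y + 4y² = C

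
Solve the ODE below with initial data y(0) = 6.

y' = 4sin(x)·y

General solution: y = Ce^(-4cos(x))
Applying IC y(0) = 6:
Particular solution: y = 6e^(4(1-cos(x)))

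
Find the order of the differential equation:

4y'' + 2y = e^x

The order is 2 (highest derivative is of order 2).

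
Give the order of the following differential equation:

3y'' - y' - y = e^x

The order is 2 (highest derivative is of order 2).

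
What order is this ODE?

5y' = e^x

The order is 1 (highest derivative is of order 1).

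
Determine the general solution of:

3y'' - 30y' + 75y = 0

Characteristic equation: 3r² - 30r + 75 = 0
Divide by 3: r² - 10r + 25 = 0
Factored: (r - 5)² = 0
Repeated root: r = 5
General solution: y = (C₁ + C₂x)e^(5x)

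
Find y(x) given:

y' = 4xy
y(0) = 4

General solution: y = Ce^(2x²)
Applying IC y(0) = 4:
Particular solution: y = 4e^(2x²)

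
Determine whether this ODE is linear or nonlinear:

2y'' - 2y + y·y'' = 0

Nonlinear (y·y'' term)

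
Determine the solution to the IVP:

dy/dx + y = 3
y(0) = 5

General solution: y = 3 + Ce^(-x)
Applying y(0) = 5: C = 5 - 3 = 2
Particular solution: y = 3 + 2e^(-x)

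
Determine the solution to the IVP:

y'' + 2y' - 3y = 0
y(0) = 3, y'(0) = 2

General solution: y = C₁e^x + C₂e^(-3x)
Applying ICs: C₁ = 11/4, C₂ = 1/4
Particular solution: y = (11/4)e^x + (1/4)e^(-3x)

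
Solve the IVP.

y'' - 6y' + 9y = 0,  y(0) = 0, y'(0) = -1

General solution: y = (C₁ + C₂x)e^(3x)
Repeated root r = 3
Applying ICs: C₁ = 0, C₂ = -1
Particular solution: y = -xe^(3x)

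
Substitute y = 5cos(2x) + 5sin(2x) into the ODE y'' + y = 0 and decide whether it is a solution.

Verification:
y'' = -20cos(2x) - 20sin(2x)
y'' + y ≠ 0 (frequency mismatch: got 4 instead of 1)

No, it is not a solution.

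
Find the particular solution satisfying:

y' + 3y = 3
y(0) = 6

General solution: y = 1 + Ce^(-3x)
Applying y(0) = 6: C = 6 - 1 = 5
Particular solution: y = 1 + 5e^(-3x)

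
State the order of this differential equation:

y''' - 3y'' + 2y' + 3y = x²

The order is 3 (highest derivative is of order 3).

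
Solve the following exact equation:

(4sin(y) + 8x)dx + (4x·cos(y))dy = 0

Verify exactness: ∂M/∂y = ∂N/∂x ✓
Find F(x,y) such that ∂F/∂x = M, ∂F/∂y = N
Solution: 4x·sin(y) + 4x² = C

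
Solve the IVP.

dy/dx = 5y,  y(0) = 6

General solution: y = Ce^(5x)
Applying IC y(0) = 6:
Particular solution: y = 6e^(5x)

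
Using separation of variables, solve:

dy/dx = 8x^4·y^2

Separating variables and integrating:
-1/y = 8x^5/5 + C

General solution: y^-1 = (-8/5)x^5 + C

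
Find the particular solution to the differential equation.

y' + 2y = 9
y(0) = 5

General solution: y = 9/2 + Ce^(-2x)
Applying y(0) = 5: C = 5 - 9/2 = 1/2
Particular solution: y = 9/2 + (1/2)e^(-2x)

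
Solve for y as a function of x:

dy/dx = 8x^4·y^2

Separating variables and integrating:
-1/y = 8x^5/5 + C

General solution: y^-1 = (-8/5)x^5 + C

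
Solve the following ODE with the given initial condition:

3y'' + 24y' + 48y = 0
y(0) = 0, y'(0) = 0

General solution: y = (C₁ + C₂x)e^(-4x)
Repeated root r = -4
Applying ICs: C₁ = 0, C₂ = 0
Particular solution: y = 0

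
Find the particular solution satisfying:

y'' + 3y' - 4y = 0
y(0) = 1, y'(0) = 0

General solution: y = C₁e^x + C₂e^(-4x)
Applying ICs: C₁ = 4/5, C₂ = 1/5
Particular solution: y = (4/5)e^x + (1/5)e^(-4x)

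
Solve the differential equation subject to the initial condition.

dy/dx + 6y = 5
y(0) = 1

General solution: y = 5/6 + Ce^(-6x)
Applying y(0) = 1: C = 1 - 5/6 = 1/6
Particular solution: y = 5/6 + (1/6)e^(-6x)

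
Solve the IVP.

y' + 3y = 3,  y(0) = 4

General solution: y = 1 + Ce^(-3x)
Applying y(0) = 4: C = 4 - 1 = 3
Particular solution: y = 1 + 3e^(-3x)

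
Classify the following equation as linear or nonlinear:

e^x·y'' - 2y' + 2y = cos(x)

Linear (y and its derivatives appear to the first power only, no products of y terms)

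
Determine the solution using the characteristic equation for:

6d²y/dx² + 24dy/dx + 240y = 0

Characteristic equation: 6r² + 24r + 240 = 0
Divide by 6: r² + 4r + 40 = 0
Roots: r = -2 ± 6i (complex conjugates)
General solution: y = e^(-2x)(C₁cos(6x) + C₂sin(6x))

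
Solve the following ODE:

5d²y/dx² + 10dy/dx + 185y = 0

Characteristic equation: 5r² + 10r + 185 = 0
Divide by 5: r² + 2r + 37 = 0
Roots: r = -1 ± 6i (complex conjugates)
General solution: y = e^(-x)(C₁cos(6x) + C₂sin(6x))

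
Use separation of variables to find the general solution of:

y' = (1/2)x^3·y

Separating variables and integrating:
ln|y| = x^4/8 + C

General solution: y = Ce^(x^4/8)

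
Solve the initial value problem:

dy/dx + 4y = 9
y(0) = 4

General solution: y = 9/4 + Ce^(-4x)
Applying y(0) = 4: C = 4 - 9/4 = 7/4
Particular solution: y = 9/4 + (7/4)e^(-4x)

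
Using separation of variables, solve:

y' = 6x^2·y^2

Separating variables and integrating:
-1/y = 2x^3 + C

General solution: y^-1 = -2x^3 + C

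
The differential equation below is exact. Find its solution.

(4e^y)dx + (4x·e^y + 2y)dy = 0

Verify exactness: ∂M/∂y = ∂N/∂x ✓
Find F(x,y) such that ∂F/∂x = M, ∂F/∂y = N
Solution: 4x·e^y + y² = C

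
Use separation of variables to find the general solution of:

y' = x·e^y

Separating variables and integrating:
-e^(-y) = x²/2 + C

General solution: y = -ln(C - x²/2)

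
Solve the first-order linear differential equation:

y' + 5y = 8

Using integrating factor method:

General solution: y = 8/5 + Ce^(-5x)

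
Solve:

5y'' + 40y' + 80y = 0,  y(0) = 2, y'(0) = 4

General solution: y = (C₁ + C₂x)e^(-4x)
Repeated root r = -4
Applying ICs: C₁ = 2, C₂ = 12
Particular solution: y = (2 + 12x)e^(-4x)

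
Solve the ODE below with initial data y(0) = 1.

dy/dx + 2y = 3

General solution: y = 3/2 + Ce^(-2x)
Applying y(0) = 1: C = 1 - 3/2 = -1/2
Particular solution: y = 3/2 - (1/2)e^(-2x)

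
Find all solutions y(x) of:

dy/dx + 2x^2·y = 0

Using integrating factor method:

General solution: y = Ce^(-2x^3/3)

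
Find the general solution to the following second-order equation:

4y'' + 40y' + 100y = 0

Characteristic equation: 4r² + 40r + 100 = 0
Divide by 4: r² + 10r + 25 = 0
Factored: (r + 5)² = 0
Repeated root: r = -5
General solution: y = (C₁ + C₂x)e^(-5x)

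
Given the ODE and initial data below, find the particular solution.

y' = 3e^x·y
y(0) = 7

General solution: y = Ce^(3e^x)
Applying IC y(0) = 7:
Particular solution: y = 7e^(3(e^x - 1))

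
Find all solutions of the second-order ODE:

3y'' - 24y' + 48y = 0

Characteristic equation: 3r² - 24r + 48 = 0
Divide by 3: r² - 8r + 16 = 0
Factored: (r - 4)² = 0
Repeated root: r = 4
General solution: y = (C₁ + C₂x)e^(4x)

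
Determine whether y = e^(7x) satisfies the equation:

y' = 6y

Verification:
y = e^(7x)
y' = 7e^(7x)
But 6y = 6e^(7x)
y' ≠ 6y — the derivative does not match

No, it is not a solution.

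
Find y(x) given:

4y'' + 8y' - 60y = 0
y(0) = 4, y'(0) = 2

General solution: y = C₁e^(3x) + C₂e^(-5x)
Applying ICs: C₁ = 11/4, C₂ = 5/4
Particular solution: y = (11/4)e^(3x) + (5/4)e^(-5x)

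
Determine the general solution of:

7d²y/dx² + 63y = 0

Characteristic equation: 7r² + 63 = 0
Divide by 7: r² + 9 = 0
Roots: r = ±3i (complex conjugates)
General solution: y = C₁cos(3x) + C₂sin(3x)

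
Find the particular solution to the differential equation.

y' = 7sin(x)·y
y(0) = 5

General solution: y = Ce^(-7cos(x))
Applying IC y(0) = 5:
Particular solution: y = 5e^(7(1-cos(x)))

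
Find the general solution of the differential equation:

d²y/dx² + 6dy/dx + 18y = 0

Characteristic equation: r² + 6r + 18 = 0
Roots: r = -3 ± 3i (complex conjugates)
General solution: y = e^(-3x)(C₁cos(3x) + C₂sin(3x))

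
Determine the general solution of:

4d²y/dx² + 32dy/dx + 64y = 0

Characteristic equation: 4r² + 32r + 64 = 0
Divide by 4: r² + 8r + 16 = 0
Factored: (r + 4)² = 0
Repeated root: r = -4
General solution: y = (C₁ + C₂x)e^(-4x)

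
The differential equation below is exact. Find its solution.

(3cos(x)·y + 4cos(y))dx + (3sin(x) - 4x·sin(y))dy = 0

Verify exactness: ∂M/∂y = ∂N/∂x ✓
Find F(x,y) such that ∂F/∂x = M, ∂F/∂y = N
Solution: 3sin(x)·y + 4x·cos(y) = C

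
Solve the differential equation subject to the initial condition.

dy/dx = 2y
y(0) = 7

General solution: y = Ce^(2x)
Applying IC y(0) = 7:
Particular solution: y = 7e^(2x)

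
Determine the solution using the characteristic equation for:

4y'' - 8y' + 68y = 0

Characteristic equation: 4r² - 8r + 68 = 0
Divide by 4: r² - 2r + 17 = 0
Roots: r = 1 ± 4i (complex conjugates)
General solution: y = e^x(C₁cos(4x) + C₂sin(4x))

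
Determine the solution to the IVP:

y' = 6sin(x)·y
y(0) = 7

General solution: y = Ce^(-6cos(x))
Applying IC y(0) = 7:
Particular solution: y = 7e^(6(1-cos(x)))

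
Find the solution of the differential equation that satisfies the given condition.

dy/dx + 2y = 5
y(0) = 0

General solution: y = 5/2 + Ce^(-2x)
Applying y(0) = 0: C = 0 - 5/2 = -5/2
Particular solution: y = 5/2 - (5/2)e^(-2x)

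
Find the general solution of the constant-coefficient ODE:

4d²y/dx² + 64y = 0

Characteristic equation: 4r² + 64 = 0
Divide by 4: r² + 16 = 0
Roots: r = ±4i (complex conjugates)
General solution: y = C₁cos(4x) + C₂sin(4x)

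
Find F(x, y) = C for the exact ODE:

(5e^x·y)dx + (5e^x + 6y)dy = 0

Verify exactness: ∂M/∂y = ∂N/∂x ✓
Find F(x,y) such that ∂F/∂x = M, ∂F/∂y = N
Solution: 5e^x·y + 3y² = C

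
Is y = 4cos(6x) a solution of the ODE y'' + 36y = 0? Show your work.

Verification:
y'' = -144cos(6x)
y'' + 36y = 0 ✓

Yes, it is a solution.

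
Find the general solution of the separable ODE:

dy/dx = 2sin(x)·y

Separating variables and integrating:
ln|y| = -2cos(x) + C

General solution: y = Ce^(-2cos(x))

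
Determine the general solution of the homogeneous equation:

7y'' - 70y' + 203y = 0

Characteristic equation: 7r² - 70r + 203 = 0
Divide by 7: r² - 10r + 29 = 0
Roots: r = 5 ± 2i (complex conjugates)
General solution: y = e^(5x)(C₁cos(2x) + C₂sin(2x))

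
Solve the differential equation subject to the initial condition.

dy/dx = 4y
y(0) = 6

General solution: y = Ce^(4x)
Applying IC y(0) = 6:
Particular solution: y = 6e^(4x)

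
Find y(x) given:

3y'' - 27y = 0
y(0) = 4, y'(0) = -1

General solution: y = C₁e^(3x) + C₂e^(-3x)
Applying ICs: C₁ = 11/6, C₂ = 13/6
Particular solution: y = (11/6)e^(3x) + (13/6)e^(-3x)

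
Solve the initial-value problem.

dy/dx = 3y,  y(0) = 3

General solution: y = Ce^(3x)
Applying IC y(0) = 3:
Particular solution: y = 3e^(3x)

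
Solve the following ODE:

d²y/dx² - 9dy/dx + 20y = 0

Characteristic equation: r² - 9r + 20 = 0
Roots: r = 5, 4 (distinct real)
General solution: y = C₁e^(5x) + C₂e^(4x)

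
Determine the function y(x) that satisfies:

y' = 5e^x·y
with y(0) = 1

General solution: y = Ce^(5e^x)
Applying IC y(0) = 1:
Particular solution: y = e^(5(e^x - 1))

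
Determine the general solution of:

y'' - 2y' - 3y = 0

Characteristic equation: r² - 2r - 3 = 0
Roots: r = 3, -1 (distinct real)
General solution: y = C₁e^(3x) + C₂e^(-x)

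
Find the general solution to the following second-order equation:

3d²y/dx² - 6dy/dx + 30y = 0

Characteristic equation: 3r² - 6r + 30 = 0
Divide by 3: r² - 2r + 10 = 0
Roots: r = 1 ± 3i (complex conjugates)
General solution: y = e^x(C₁cos(3x) + C₂sin(3x))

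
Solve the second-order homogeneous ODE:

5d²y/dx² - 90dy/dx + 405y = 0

Characteristic equation: 5r² - 90r + 405 = 0
Divide by 5: r² - 18r + 81 = 0
Factored: (r - 9)² = 0
Repeated root: r = 9
General solution: y = (C₁ + C₂x)e^(9x)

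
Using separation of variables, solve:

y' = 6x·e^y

Separating variables and integrating:
-e^(-y) = 3x² + C

General solution: y = -ln(C - 3x²)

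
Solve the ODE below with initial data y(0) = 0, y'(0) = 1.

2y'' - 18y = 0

General solution: y = C₁e^(3x) + C₂e^(-3x)
Applying ICs: C₁ = 1/6, C₂ = -1/6
Particular solution: y = (1/6)e^(3x) - (1/6)e^(-3x)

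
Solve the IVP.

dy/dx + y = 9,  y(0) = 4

General solution: y = 9 + Ce^(-x)
Applying y(0) = 4: C = 4 - 9 = -5
Particular solution: y = 9 - 5e^(-x)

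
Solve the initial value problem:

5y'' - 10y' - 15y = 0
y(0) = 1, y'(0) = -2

General solution: y = C₁e^(3x) + C₂e^(-x)
Applying ICs: C₁ = -1/4, C₂ = 5/4
Particular solution: y = -(1/4)e^(3x) + (5/4)e^(-x)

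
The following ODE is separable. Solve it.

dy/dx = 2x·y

Separating variables and integrating:
ln|y| = x^2 + C

General solution: y = Ce^(x^2)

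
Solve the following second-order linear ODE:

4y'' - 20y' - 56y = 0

Characteristic equation: 4r² - 20r - 56 = 0
Divide by 4: r² - 5r - 14 = 0
Roots: r = 7, -2 (distinct real)
General solution: y = C₁e^(7x) + C₂e^(-2x)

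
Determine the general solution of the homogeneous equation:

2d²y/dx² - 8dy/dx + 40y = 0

Characteristic equation: 2r² - 8r + 40 = 0
Divide by 2: r² - 4r + 20 = 0
Roots: r = 2 ± 4i (complex conjugates)
General solution: y = e^(2x)(C₁cos(4x) + C₂sin(4x))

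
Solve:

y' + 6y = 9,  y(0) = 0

General solution: y = 3/2 + Ce^(-6x)
Applying y(0) = 0: C = 0 - 3/2 = -3/2
Particular solution: y = 3/2 - (3/2)e^(-6x)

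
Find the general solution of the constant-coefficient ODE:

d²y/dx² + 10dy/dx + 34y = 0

Characteristic equation: r² + 10r + 34 = 0
Roots: r = -5 ± 3i (complex conjugates)
General solution: y = e^(-5x)(C₁cos(3x) + C₂sin(3x))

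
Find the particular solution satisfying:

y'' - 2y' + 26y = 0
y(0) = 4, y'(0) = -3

General solution: y = e^x(C₁cos(5x) + C₂sin(5x))
Complex roots r = 1 ± 5i
Applying ICs: C₁ = 4, C₂ = -7/5
Particular solution: y = e^x(4cos(5x) - (7/5)sin(5x))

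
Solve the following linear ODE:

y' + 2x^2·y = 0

Using integrating factor method:

General solution: y = Ce^(-2x^3/3)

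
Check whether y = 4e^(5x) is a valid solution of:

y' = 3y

Verification:
y = 4e^(5x)
y' = 20e^(5x)
But 3y = 12e^(5x)
y' ≠ 3y — the derivative does not match

No, it is not a solution.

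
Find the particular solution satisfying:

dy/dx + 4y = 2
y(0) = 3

General solution: y = 1/2 + Ce^(-4x)
Applying y(0) = 3: C = 3 - 1/2 = 5/2
Particular solution: y = 1/2 + (5/2)e^(-4x)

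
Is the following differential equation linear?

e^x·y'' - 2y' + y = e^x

Yes. Linear (y and its derivatives appear to the first power only, no products of y terms)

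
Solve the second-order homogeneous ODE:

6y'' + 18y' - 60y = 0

Characteristic equation: 6r² + 18r - 60 = 0
Divide by 6: r² + 3r - 10 = 0
Roots: r = 2, -5 (distinct real)
General solution: y = C₁e^(2x) + C₂e^(-5x)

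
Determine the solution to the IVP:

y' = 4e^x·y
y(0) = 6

General solution: y = Ce^(4e^x)
Applying IC y(0) = 6:
Particular solution: y = 6e^(4(e^x - 1))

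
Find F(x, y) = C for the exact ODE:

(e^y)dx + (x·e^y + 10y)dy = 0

Verify exactness: ∂M/∂y = ∂N/∂x ✓
Find F(x,y) such that ∂F/∂x = M, ∂F/∂y = N
Solution: x·e^y + 5y² = C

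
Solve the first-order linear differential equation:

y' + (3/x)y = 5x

Using integrating factor method:

General solution: y = x^2 + Cx^(-3)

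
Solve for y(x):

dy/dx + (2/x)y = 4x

Using integrating factor method:

General solution: y = x^2 + Cx^(-2)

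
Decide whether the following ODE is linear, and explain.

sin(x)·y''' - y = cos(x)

Linear (y and its derivatives appear to the first power only, no products of y terms)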